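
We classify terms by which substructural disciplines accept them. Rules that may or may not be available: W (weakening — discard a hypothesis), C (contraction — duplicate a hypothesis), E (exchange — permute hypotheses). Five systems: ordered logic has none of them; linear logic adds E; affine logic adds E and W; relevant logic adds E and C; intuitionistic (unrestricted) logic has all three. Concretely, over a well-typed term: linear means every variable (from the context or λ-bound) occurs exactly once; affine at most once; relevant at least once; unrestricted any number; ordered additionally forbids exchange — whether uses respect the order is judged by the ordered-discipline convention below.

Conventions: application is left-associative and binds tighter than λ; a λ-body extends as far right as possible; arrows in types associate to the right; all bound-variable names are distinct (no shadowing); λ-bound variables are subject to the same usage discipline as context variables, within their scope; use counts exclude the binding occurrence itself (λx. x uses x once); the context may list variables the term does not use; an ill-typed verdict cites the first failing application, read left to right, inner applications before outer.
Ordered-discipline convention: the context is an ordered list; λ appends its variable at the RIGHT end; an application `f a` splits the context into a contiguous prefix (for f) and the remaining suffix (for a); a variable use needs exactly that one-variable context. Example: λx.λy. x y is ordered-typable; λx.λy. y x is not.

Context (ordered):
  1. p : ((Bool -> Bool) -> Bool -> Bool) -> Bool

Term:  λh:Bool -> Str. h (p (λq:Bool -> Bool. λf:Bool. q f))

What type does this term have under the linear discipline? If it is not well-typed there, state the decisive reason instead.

term : (Bool -> Str) -> Str
variable uses: p ×1; h (λ-bound) ×1; q (λ-bound) ×1; f (λ-bound) ×1
uses in reading order: h, p, q, f
typing: well-typed at (Bool -> Str) -> Str
summary: ordered ✗ · linear ✓ · affine ✓ · relevant ✓ · unrestricted ✓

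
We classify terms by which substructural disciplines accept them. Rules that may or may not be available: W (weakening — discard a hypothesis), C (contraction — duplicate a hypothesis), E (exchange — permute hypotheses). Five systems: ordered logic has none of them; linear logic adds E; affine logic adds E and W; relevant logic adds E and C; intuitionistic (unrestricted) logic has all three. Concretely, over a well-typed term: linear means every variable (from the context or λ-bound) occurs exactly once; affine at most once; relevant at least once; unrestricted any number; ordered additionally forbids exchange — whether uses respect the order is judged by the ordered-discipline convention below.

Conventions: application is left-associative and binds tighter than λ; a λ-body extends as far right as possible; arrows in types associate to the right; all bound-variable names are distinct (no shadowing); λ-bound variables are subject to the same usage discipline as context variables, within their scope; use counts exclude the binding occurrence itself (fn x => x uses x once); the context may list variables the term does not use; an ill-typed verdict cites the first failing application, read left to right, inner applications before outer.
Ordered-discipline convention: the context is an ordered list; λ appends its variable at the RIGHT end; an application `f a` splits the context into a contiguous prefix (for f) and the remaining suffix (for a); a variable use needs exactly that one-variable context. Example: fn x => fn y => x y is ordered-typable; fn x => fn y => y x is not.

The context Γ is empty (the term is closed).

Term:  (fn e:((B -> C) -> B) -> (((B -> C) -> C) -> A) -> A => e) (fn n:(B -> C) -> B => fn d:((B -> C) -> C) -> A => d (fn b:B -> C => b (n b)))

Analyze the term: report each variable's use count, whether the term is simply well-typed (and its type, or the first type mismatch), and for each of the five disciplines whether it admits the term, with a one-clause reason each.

variable uses: e (λ-bound) ×1; n (λ-bound) ×1; d (λ-bound) ×1; b (λ-bound) ×2
left-to-right use order: e, d, b, n, b
typing: well-typed — term : ((B -> C) -> B) -> (((B -> C) -> C) -> A) -> A
ordered: ✗, b ×2 used more than once (contraction)
linear: ✗, b ×2 used more than once (contraction)
affine: ✗, b ×2 used more than once (contraction)
relevant: ✓, every one of e, n, d, b appears
unrestricted: ✓, simply typable at ((B -> C) -> B) -> (((B -> C) -> C) -> A) -> A; W, C, E all held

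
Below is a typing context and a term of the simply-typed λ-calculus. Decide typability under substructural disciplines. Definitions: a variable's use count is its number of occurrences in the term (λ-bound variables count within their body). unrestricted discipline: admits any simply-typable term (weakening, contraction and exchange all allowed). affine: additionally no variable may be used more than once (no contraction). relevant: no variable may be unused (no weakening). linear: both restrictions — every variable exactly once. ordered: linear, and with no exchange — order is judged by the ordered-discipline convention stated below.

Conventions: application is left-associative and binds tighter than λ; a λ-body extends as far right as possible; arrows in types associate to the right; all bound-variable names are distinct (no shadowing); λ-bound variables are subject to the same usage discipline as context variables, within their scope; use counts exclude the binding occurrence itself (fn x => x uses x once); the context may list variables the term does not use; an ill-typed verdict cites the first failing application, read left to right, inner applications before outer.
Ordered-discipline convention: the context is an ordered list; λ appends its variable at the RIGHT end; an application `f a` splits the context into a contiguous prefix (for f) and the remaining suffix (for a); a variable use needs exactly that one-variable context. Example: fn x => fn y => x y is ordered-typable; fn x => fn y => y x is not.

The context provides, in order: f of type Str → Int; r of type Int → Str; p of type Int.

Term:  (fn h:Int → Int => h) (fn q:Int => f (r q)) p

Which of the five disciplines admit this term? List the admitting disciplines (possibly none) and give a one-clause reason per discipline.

admitting disciplines: ordered, linear, affine, relevant, unrestricted
variable uses: f ×1, r ×1, p ×1, h [bound] ×1, q [bound] ×1
order of uses: h, f, r, q, p
typing: the term checks, with type Int
ordered: ✓, one use each (f, r, p, h, q); ordered split holds
linear: ✓, exactly-once usage across f, r, p, h, q
affine: ✓, none of f, r, p, h, q used more than once
relevant: ✓, every one of f, r, p, h, q appears
unrestricted: ✓, type-checks (Int) and nothing is barred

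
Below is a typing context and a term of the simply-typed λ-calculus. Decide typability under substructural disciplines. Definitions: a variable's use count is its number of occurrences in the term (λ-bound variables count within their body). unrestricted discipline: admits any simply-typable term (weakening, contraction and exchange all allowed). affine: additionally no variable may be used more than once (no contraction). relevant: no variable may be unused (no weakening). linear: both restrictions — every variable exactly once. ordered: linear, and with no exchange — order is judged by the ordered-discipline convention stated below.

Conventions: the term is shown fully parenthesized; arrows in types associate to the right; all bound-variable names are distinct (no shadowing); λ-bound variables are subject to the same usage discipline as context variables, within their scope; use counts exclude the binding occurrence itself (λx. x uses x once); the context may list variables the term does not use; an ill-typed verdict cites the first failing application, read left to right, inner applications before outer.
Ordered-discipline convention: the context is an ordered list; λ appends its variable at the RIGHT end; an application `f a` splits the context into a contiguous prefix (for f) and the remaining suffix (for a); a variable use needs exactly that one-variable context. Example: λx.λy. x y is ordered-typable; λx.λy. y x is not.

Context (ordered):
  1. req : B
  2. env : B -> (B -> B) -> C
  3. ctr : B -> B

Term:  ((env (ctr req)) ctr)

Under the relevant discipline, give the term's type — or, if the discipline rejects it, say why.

term : C
use counts: req: 1; env: 1; ctr: 2
uses in reading order: env, ctr, req, ctr
typing: ✓ — C
per-discipline verdicts: ordered ✗ · linear ✗ · affine ✗ · relevant ✓ · unrestricted ✓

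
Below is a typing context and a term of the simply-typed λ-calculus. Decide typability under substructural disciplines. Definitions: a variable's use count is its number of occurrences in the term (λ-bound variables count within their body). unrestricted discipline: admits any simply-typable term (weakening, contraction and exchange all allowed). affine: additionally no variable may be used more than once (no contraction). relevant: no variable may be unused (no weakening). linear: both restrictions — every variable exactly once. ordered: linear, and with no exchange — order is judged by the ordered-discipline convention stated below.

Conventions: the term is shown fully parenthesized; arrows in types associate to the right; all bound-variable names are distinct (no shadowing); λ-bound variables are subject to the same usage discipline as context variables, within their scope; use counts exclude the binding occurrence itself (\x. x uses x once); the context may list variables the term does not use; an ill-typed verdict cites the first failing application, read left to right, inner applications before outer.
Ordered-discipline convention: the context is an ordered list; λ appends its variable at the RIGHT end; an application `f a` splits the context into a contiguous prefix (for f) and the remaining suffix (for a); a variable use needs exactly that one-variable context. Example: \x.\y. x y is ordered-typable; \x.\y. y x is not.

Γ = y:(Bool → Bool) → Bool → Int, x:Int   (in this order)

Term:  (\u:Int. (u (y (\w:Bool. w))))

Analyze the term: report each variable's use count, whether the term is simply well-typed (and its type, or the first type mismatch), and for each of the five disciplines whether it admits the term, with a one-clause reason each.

use counts: y ×1; x ×0; u (λ-bound) ×1; w (λ-bound) ×1
order of uses: u, y, w
typing: ill-typed: non-arrow in function slot: Int
ordered: ✗ — the type mismatch rejects it
linear: ✗ — not simply typable
affine: ✗ — fails simple typing
relevant: ✗ — a type mismatch blocks all five
unrestricted: ✗ — the type mismatch rejects it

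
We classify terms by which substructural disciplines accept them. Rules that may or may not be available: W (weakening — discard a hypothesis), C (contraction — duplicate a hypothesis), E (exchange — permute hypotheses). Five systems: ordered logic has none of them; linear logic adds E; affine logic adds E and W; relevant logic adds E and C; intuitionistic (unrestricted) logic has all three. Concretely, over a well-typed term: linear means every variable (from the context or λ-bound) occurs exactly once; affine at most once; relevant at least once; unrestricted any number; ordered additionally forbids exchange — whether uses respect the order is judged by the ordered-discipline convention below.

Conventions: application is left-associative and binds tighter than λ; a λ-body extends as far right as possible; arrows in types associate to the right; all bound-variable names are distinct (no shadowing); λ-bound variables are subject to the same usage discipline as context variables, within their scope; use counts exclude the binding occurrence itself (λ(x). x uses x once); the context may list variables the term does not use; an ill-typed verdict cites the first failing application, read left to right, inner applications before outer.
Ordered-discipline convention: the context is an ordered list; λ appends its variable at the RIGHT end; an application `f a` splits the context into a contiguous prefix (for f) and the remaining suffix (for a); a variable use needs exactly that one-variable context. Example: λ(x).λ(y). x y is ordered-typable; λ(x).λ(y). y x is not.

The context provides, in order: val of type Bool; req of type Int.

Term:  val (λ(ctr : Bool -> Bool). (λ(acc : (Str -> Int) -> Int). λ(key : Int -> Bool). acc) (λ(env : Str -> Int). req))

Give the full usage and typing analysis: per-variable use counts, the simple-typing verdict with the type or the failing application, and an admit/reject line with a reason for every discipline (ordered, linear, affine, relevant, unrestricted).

use counts: val ×1; req ×1; ctr (λ-bound) ×0; acc (λ-bound) ×1; key (λ-bound) ×0; env (λ-bound) ×0
order of uses: val, acc, req
typing: ill-typed: applying a non-function (Bool)
ordered: ✗, fails simple typing
linear: ✗, a type mismatch blocks all five
affine: ✗, the type mismatch rejects it
relevant: ✗, not simply typable
unrestricted: ✗, fails simple typing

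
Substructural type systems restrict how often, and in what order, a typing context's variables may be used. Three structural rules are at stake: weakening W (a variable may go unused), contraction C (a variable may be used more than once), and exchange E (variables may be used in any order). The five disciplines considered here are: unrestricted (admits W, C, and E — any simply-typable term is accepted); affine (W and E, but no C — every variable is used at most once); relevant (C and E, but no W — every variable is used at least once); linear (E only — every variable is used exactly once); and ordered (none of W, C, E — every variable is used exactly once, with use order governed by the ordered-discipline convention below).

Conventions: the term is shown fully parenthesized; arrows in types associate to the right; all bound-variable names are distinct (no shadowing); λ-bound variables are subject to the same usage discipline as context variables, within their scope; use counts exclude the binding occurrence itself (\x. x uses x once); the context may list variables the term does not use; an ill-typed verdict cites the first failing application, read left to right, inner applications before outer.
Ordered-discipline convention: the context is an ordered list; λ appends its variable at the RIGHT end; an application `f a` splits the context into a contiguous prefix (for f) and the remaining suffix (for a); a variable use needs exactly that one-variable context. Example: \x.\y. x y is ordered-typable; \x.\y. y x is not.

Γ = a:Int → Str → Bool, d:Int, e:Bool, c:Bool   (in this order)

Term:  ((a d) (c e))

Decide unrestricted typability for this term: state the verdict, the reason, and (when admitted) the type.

no — the type mismatch rejects it
usage: a=1, d=1, e=1, c=1
use order (left to right): a, d, c, e
typing: ill-typed: non-arrow in function slot: Bool
per-discipline verdicts: ordered ✗; linear ✗; affine ✗; relevant ✗; unrestricted ✗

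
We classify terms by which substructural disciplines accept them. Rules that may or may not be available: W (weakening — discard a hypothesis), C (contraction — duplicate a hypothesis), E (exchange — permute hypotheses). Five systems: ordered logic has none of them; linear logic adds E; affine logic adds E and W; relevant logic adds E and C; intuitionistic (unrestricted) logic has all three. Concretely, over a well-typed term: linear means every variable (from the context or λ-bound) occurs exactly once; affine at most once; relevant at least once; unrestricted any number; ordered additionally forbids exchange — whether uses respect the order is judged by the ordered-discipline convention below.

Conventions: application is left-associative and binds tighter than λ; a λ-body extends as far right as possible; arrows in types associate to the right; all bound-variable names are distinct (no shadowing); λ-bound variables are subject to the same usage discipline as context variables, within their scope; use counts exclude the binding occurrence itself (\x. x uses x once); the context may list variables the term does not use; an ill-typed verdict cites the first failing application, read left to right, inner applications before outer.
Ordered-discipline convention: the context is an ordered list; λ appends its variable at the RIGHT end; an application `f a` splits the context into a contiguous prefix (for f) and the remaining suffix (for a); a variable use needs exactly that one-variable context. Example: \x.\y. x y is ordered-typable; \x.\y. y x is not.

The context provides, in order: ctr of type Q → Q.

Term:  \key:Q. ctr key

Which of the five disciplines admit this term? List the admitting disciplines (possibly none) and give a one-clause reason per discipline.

admitted in: ordered, linear, affine, relevant, unrestricted
usage: ctr ×1, key (bound) ×1
order of uses: ctr, key
typing: ✓ — Q → Q
ordered ✓ (ctr, key: once each, no exchange needed)
linear ✓ (ctr, key: one use apiece)
affine ✓ (no duplicate uses among ctr, key)
relevant ✓ (every one of ctr, key appears)
unrestricted ✓ (simply typable at Q → Q; W, C, E all held)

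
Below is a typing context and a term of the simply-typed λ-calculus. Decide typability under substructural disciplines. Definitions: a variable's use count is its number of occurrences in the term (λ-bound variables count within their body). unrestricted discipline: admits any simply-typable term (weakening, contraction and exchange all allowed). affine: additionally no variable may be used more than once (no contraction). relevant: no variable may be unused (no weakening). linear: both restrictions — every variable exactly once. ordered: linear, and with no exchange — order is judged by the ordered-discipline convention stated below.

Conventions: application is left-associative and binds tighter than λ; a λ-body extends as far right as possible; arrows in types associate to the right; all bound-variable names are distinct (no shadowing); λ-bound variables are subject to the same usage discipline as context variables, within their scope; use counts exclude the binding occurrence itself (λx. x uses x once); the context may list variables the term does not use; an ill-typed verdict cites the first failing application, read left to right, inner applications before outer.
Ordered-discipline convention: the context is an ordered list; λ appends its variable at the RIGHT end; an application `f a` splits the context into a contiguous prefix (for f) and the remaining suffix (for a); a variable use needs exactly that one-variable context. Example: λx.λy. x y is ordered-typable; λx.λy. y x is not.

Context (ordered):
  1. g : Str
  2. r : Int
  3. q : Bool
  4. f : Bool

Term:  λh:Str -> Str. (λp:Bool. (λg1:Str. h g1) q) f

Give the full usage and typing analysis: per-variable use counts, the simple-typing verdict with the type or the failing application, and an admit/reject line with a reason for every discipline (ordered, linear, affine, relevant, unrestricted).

use counts: g: 0×, r: 0×, q: 1×, f: 1×, h [bound]: 1×, p [bound]: 0×, g1 [bound]: 1×
left-to-right use order: h, g1, q, f
typing: ill-typed: a function awaiting Str gets Bool
ordered: ✗ — not simply typable
linear: ✗ — fails simple typing
affine: ✗ — a type mismatch blocks all five
relevant: ✗ — the type mismatch rejects it
unrestricted: ✗ — not simply typable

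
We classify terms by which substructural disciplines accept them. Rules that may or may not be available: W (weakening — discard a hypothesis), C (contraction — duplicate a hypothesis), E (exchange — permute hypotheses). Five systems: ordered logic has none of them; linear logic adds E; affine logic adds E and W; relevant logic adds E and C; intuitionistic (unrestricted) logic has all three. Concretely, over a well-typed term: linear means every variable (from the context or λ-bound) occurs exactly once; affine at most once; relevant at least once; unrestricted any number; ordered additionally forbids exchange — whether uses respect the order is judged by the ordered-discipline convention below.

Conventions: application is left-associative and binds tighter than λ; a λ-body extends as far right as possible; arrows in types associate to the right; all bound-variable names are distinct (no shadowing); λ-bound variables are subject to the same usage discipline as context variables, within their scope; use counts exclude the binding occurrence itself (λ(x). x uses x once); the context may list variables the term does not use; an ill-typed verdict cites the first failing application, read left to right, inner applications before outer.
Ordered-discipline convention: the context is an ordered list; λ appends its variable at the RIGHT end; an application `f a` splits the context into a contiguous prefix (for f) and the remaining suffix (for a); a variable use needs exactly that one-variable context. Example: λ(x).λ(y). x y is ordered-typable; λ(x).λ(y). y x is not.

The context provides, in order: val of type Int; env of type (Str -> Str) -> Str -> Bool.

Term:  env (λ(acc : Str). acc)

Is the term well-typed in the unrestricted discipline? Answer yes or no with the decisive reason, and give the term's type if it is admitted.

yes — simply typable at Str -> Bool; W, C, E all held; term : Str -> Bool
usage: val=0, env=1, acc (bound)=1
use order (left to right): env, acc
typing: the term checks, with type Str -> Bool
across the five disciplines: ordered ✗; linear ✗; affine ✓; relevant ✗; unrestricted ✓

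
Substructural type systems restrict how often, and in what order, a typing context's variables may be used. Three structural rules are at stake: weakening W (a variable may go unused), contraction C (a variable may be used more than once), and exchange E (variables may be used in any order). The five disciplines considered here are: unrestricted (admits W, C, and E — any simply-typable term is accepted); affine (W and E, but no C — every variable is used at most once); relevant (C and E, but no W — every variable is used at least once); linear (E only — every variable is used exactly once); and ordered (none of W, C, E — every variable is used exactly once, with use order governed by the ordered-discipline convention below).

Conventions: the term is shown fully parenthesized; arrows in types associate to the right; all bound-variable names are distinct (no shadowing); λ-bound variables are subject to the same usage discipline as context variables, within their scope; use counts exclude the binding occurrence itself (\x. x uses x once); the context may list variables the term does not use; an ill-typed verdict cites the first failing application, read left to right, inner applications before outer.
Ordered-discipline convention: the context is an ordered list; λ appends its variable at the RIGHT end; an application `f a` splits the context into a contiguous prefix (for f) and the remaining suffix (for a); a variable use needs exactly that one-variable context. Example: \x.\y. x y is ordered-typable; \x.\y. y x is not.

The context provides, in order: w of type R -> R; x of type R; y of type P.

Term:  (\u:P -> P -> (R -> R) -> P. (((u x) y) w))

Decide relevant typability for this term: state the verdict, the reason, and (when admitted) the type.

no — a type mismatch blocks all five
counts: w ×1, x ×1, y ×1, u (bound) ×1
order of uses: u, x, y, w
typing: ill-typed: a function awaiting P gets R
per-discipline verdicts: ordered ✗; linear ✗; affine ✗; relevant ✗; unrestricted ✗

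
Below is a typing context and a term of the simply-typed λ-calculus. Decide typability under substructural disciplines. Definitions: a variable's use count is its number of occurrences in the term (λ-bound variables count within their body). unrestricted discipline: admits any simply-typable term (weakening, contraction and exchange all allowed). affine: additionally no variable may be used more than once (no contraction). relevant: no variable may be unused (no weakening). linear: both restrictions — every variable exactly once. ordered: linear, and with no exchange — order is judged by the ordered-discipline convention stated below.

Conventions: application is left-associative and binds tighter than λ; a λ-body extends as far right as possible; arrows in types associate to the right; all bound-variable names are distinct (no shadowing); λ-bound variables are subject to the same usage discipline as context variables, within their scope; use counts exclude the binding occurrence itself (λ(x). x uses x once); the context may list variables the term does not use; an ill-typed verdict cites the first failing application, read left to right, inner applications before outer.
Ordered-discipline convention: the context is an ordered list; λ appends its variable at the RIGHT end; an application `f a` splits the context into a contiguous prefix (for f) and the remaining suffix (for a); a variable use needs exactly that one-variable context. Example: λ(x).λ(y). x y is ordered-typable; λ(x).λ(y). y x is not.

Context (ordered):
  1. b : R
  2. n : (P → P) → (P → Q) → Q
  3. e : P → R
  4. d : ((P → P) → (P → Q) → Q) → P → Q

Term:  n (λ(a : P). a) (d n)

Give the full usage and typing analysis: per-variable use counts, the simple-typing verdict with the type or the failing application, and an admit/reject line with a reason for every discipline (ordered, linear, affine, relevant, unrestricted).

variable uses: b: 0, n: 2, e: 0, d: 1, a (λ-bound): 1
use order (left to right): n, a, d, n
typing: ✓ — Q
ordered: ✗, needs contraction — n ×2; unused: b, e — weakening required
linear: ✗, needs contraction — n ×2; unused: b, e — weakening required
affine: ✗, needs contraction — n ×2
relevant: ✗, unused: b, e — weakening required
unrestricted: ✓, typability at Q is all that's needed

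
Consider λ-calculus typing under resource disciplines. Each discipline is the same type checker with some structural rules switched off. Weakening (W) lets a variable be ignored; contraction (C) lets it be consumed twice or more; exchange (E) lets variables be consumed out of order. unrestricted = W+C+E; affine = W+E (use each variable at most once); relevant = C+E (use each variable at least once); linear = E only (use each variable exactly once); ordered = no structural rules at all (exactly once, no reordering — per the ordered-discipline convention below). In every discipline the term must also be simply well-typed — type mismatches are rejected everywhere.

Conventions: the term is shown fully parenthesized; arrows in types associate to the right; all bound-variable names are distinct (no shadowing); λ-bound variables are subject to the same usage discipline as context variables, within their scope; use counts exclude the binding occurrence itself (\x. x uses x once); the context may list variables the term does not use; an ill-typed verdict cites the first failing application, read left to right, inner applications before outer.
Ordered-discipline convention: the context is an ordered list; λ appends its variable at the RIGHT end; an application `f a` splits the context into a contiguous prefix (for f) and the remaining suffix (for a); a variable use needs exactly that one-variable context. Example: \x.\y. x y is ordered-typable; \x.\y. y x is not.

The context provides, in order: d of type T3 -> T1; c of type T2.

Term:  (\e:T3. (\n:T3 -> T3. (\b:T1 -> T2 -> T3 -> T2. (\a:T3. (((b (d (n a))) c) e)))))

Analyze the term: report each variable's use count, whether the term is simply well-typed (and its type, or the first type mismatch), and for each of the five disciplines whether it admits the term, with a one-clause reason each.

counts: d ×1; c ×1; e [bound] ×1; n [bound] ×1; b [bound] ×1; a [bound] ×1
order of uses: b, d, n, a, c, e
typing: the term checks, with type T3 -> (T3 -> T3) -> (T1 -> T2 -> T3 -> T2) -> T3 -> T2
ordered ✗ (no ordered split (uses run b, d, n, a, c, e))
linear ✓ (each of d, c, e, n, b, a used exactly once)
affine ✓ (none of d, c, e, n, b, a used more than once)
relevant ✓ (d, c, e, n, b, a: all used, weakening unneeded)
unrestricted ✓ (type-checks (T3 -> (T3 -> T3) -> (T1 -> T2 -> T3 -> T2) -> T3 -> T2) and nothing is barred)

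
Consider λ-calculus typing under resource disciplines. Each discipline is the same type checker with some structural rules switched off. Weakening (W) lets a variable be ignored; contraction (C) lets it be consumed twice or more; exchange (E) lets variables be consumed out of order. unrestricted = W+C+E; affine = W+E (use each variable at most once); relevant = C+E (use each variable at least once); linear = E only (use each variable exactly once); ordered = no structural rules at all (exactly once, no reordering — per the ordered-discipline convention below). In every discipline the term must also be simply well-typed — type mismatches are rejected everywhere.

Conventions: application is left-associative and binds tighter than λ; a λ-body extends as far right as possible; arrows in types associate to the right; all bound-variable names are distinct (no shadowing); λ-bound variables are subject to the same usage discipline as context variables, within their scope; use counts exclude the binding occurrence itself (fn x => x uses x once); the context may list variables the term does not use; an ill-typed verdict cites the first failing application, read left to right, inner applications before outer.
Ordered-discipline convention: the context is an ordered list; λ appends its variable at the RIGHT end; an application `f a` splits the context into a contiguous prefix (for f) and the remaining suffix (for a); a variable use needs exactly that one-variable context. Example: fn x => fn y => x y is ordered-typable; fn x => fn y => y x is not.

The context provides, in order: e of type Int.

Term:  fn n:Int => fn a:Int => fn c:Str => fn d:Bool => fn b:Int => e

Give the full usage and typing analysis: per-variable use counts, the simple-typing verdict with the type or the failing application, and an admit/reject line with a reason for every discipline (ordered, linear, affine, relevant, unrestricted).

usage: e: 1, n [bound]: 0, a [bound]: 0, c [bound]: 0, d [bound]: 0, b [bound]: 0
order of uses: e
typing: the term checks, with type Int → Int → Str → Bool → Int → Int
ordered: ✗ — needs weakening: n, a, c, d, b unused
linear: ✗ — needs weakening: n, a, c, d, b unused
affine: ✓ — none of e, n, a, c, d, b used more than once
relevant: ✗ — needs weakening: n, a, c, d, b unused
unrestricted: ✓ — typability at Int → Int → Str → Bool → Int → Int is all that's needed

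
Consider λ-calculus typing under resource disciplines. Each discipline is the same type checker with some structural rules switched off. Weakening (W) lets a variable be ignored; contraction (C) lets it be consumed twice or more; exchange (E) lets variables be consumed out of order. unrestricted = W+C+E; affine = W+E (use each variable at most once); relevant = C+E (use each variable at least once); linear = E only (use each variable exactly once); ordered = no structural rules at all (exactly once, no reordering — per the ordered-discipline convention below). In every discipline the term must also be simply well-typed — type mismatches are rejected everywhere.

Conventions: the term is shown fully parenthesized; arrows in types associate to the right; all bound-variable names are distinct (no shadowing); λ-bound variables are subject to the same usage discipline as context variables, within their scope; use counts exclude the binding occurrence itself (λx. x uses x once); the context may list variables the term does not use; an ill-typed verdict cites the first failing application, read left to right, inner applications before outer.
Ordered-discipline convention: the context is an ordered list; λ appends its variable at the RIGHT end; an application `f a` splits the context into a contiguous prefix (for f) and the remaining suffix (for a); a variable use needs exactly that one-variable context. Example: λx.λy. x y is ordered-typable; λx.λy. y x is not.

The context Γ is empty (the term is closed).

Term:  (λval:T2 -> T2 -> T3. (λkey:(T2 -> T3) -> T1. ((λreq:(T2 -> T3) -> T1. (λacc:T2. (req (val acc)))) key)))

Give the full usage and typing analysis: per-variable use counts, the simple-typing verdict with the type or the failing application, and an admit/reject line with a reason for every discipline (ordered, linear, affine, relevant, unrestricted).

variable uses: val (λ-bound): 1×, key (λ-bound): 1×, req (λ-bound): 1×, acc (λ-bound): 1×
left-to-right use order: req, val, acc, key
typing: the term checks, with type (T2 -> T2 -> T3) -> ((T2 -> T3) -> T1) -> T2 -> T1
ordered: ✗, use order req, val, acc, key needs exchange
linear: ✓, single use per variable (val, key, req, acc)
affine: ✓, no duplicate uses among val, key, req, acc
relevant: ✓, every one of val, key, req, acc appears
unrestricted: ✓, simply typable at (T2 -> T2 -> T3) -> ((T2 -> T3) -> T1) -> T2 -> T1; W, C, E all held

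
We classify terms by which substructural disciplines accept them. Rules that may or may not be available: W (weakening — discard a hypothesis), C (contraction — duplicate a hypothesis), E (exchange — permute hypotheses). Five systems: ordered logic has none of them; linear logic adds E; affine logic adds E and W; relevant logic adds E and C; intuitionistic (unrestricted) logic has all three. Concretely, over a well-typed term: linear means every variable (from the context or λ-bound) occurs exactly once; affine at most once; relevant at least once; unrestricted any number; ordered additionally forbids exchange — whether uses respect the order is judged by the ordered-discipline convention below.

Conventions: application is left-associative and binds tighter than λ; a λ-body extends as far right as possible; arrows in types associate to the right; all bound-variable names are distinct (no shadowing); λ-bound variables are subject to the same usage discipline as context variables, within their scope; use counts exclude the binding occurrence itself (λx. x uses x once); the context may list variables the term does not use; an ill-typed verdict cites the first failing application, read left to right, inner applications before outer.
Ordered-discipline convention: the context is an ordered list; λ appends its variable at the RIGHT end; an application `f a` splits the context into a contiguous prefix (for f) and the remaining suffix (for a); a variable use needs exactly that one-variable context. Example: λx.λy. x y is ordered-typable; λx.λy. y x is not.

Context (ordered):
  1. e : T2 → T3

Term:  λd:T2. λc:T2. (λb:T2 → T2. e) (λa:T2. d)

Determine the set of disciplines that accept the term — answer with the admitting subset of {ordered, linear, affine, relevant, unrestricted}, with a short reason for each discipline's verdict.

admitted in: affine, unrestricted
use counts: e: 1×; d (bound): 1×; c (bound): 0×; b (bound): 0×; a (bound): 0×
left-to-right use order: e, d
typing: the term checks, with type T2 → T2 → T2 → T3
ordered: ✗, c, b, a never used (weakening)
linear: ✗, c, b, a never used (weakening)
affine: ✓, no duplicate uses among e, d, c, b, a
relevant: ✗, c, b, a never used (weakening)
unrestricted: ✓, typability at T2 → T2 → T2 → T3 is all that's needed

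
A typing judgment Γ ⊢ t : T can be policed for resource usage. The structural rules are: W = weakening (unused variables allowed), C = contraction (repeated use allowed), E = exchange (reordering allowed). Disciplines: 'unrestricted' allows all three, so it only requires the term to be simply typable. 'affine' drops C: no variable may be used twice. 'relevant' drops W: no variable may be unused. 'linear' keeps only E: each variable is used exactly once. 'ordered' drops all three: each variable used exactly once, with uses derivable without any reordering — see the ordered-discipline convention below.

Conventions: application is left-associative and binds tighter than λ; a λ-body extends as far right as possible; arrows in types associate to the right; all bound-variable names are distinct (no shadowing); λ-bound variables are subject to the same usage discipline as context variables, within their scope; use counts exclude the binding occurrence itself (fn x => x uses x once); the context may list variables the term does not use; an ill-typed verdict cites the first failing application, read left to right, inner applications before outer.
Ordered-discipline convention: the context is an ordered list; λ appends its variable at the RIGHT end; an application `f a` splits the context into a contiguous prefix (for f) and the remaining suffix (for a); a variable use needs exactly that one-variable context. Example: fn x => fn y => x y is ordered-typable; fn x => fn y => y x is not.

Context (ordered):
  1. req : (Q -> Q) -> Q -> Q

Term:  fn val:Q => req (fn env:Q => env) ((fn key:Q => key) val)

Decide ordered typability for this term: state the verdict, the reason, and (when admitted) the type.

yes — one use each (req, val, env, key); ordered split holds; term : Q -> Q
use counts: req: 1×, val [bound]: 1×, env [bound]: 1×, key [bound]: 1×
use order (left to right): req, env, key, val
typing: well-typed at Q -> Q
across the five disciplines: ordered ✓; linear ✓; affine ✓; relevant ✓; unrestricted ✓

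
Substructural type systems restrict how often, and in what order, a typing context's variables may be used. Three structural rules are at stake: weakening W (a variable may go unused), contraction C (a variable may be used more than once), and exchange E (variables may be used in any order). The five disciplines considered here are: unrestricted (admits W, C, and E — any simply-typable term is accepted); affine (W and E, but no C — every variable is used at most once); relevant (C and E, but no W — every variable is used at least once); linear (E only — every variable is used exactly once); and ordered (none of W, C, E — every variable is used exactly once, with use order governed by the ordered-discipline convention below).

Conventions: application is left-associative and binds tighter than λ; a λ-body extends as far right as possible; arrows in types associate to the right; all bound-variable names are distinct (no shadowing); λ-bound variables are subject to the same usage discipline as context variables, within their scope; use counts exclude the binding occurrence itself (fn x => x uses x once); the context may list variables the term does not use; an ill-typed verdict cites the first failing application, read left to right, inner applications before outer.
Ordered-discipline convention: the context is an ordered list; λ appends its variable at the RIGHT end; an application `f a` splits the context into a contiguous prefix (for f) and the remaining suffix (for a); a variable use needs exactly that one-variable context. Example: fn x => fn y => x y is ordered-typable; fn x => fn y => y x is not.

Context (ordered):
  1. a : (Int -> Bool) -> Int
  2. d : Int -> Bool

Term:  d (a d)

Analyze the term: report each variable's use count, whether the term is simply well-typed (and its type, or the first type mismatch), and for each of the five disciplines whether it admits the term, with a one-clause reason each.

counts: a=1; d=2
use order (left to right): d, a, d
typing: ✓ — Bool
ordered: ✗ — needs contraction — d ×2
linear: ✗ — needs contraction — d ×2
affine: ✗ — needs contraction — d ×2
relevant: ✓ — at least one use each (a, d)
unrestricted: ✓ — typability at Bool is all that's needed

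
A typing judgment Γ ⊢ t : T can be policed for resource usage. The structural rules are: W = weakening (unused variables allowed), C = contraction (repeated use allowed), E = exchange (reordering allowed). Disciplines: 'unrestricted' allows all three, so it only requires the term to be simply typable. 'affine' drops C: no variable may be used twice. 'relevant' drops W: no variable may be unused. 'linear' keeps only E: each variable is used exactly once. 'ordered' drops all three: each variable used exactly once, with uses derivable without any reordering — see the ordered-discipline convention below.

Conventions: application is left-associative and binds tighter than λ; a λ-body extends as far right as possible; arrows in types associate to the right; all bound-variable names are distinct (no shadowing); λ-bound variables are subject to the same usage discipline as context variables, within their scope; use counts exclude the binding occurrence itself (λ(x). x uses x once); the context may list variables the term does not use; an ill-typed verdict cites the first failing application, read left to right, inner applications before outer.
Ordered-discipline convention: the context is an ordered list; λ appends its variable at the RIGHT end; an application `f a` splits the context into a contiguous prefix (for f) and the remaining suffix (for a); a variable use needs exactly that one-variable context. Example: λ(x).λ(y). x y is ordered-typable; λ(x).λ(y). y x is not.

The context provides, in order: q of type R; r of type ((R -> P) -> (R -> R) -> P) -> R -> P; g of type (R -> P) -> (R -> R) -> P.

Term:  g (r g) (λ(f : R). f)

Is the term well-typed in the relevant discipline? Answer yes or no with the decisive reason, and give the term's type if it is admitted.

no — needs weakening: q unused
variable uses: q: 0; r: 1; g: 2; f (bound): 1
uses in reading order: g, r, g, f
typing: ✓ — P
all disciplines: ordered ✗; linear ✗; affine ✗; relevant ✗; unrestricted ✓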